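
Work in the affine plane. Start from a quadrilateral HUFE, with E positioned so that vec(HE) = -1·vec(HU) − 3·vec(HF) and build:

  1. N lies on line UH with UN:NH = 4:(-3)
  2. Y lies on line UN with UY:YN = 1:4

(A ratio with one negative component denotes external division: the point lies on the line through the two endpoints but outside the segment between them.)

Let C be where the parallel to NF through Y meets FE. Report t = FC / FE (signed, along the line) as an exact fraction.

t = 16/55

Choose coordinates H = (0, 0), U = (1, 0), F = (0, 1), E = (-1, -3).
1. N lies on line UH with UN:NH = 4:(-3) ⇒ N = (-3, 0)
2. Y lies on line UN with UY:YN = 1:4 ⇒ Y = (1/5, 0)
through Y parallel to NF: direction (3, 1); meets FE at C = (-16/55, -9/55)
C = F + t·(E−F) with t = 16/55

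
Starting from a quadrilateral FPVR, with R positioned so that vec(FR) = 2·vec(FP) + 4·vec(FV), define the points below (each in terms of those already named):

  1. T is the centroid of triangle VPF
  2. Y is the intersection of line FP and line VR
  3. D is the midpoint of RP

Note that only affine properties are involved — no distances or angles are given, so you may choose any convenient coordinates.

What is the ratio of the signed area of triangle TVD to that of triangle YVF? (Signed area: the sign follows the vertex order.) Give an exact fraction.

[TVD]:[YVF] = 2

Assign F = (0, 0), P = (1, 0), V = (0, 1), R = (2, 4) — the answer is frame-independent, so this choice is without loss of generality.
1. T is the centroid of triangle VPF ⇒ T = (1/3, 1/3)
2. Y is the intersection of line FP and line VR ⇒ Y = (-2/3, 0)
3. D is the midpoint of RP ⇒ D = (3/2, 2)
2·[TVD] = -4/3, 2·[YVF] = -2/3
[TVD]:[YVF] = -4/3:-2/3 = 2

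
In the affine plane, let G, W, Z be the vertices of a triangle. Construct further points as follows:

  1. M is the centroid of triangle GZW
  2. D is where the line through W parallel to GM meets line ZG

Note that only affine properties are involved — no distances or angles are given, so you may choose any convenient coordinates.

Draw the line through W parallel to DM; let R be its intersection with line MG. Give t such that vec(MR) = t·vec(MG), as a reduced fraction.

t = -3

Choose coordinates G = (0, 0), W = (1, 0), Z = (0, 1).
1. M is the centroid of triangle GZW ⇒ M = (1/3, 1/3)
2. D is where the line through W parallel to GM meets line ZG ⇒ D = (0, -1)
through W parallel to DM: direction (1/3, 4/3); meets MG at R = (4/3, 4/3)
R = M + t·(G−M) with t = -3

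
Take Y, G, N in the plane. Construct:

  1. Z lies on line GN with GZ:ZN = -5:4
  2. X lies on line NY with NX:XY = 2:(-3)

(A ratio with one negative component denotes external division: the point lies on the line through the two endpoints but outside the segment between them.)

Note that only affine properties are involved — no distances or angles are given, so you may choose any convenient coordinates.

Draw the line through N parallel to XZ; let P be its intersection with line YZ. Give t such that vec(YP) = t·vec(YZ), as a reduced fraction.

t = 1/3

Work in coordinates with Y = (0, 0), G = (1, 0), N = (0, 1).
1. Z lies on line GN with GZ:ZN = -5:4 ⇒ Z = (-4, 5)
2. X lies on line NY with NX:XY = 2:(-3) ⇒ X = (0, 3)
through N parallel to XZ: direction (-4, 2); meets YZ at P = (-4/3, 5/3)
P = Y + t·(Z−Y) with t = 1/3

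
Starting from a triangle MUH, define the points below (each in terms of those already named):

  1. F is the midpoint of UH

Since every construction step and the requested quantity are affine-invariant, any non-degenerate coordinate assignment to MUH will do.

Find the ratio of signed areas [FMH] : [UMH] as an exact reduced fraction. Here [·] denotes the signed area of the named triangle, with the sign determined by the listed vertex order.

Set M = (0, 0), U = (1, 0), H = (0, 1); any affine frame gives the same invariant.
1. F is the midpoint of UH ⇒ F = (1/2, 1/2)
2·[FMH] = -1/2, 2·[UMH] = -1
[FMH]:[UMH] = -1/2:-1 = 1/2

[FMH]:[UMH] = 1/2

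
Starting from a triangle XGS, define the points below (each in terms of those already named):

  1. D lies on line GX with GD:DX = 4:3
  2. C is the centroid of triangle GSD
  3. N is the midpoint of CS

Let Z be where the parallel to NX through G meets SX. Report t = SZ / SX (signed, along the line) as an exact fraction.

Set X = (0, 0), G = (1, 0), S = (0, 1); any affine frame gives the same invariant.
1. D lies on line GX with GD:DX = 4:3 ⇒ D = (3/7, 0)
2. C is the centroid of triangle GSD ⇒ C = (10/21, 1/3)
3. N is the midpoint of CS ⇒ N = (5/21, 2/3)
through G parallel to NX: direction (-5/21, -2/3); meets SX at Z = (0, -14/5)
Z = S + t·(X−S) with t = 19/5

t = 19/5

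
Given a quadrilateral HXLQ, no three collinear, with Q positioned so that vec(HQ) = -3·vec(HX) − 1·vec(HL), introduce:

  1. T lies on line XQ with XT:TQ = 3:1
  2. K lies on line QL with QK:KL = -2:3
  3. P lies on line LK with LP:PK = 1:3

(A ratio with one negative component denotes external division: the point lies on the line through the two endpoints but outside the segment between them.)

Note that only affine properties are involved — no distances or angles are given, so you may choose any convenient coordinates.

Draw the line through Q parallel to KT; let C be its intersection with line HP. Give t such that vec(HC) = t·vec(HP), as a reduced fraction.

Choose coordinates H = (0, 0), X = (1, 0), L = (0, 1), Q = (-3, -1).
1. T lies on line XQ with XT:TQ = 3:1 ⇒ T = (-2, -3/4)
2. K lies on line QL with QK:KL = -2:3 ⇒ K = (-9, -5)
3. P lies on line LK with LP:PK = 1:3 ⇒ P = (-9/4, -1/2)
through Q parallel to KT: direction (7, 17/4); meets HP at C = (-207/97, -46/97)
C = H + t·(P−H) with t = 92/97

t = 92/97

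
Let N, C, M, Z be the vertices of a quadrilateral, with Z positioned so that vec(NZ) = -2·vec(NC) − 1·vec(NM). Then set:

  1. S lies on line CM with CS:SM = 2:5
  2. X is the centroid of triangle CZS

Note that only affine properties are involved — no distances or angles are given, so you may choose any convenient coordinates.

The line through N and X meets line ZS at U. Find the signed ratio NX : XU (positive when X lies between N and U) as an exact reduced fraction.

Choose coordinates N = (0, 0), C = (1, 0), M = (0, 1), Z = (-2, -1).
1. S lies on line CM with CS:SM = 2:5 ⇒ S = (5/7, 2/7)
2. X is the centroid of triangle CZS ⇒ X = (-2/21, -5/21)
line NX meets ZS at U = (-2/77, -5/77)
X = N + t·(U−N) with t = 11/3, so NX:XU = 11/3:-8/3

NX:XU = -11/8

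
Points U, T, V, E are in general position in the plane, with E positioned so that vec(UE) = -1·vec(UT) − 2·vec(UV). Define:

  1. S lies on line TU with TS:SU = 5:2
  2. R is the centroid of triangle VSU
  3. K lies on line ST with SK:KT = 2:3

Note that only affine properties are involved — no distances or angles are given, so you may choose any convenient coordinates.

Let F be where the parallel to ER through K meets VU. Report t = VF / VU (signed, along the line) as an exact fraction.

Assign U = (0, 0), T = (1, 0), V = (0, 1), E = (-1, -2) — the answer is frame-independent, so this choice is without loss of generality.
1. S lies on line TU with TS:SU = 5:2 ⇒ S = (2/7, 0)
2. R is the centroid of triangle VSU ⇒ R = (2/21, 1/3)
3. K lies on line ST with SK:KT = 2:3 ⇒ K = (4/7, 0)
through K parallel to ER: direction (23/21, 7/3); meets VU at F = (0, -28/23)
F = V + t·(U−V) with t = 51/23

t = 51/23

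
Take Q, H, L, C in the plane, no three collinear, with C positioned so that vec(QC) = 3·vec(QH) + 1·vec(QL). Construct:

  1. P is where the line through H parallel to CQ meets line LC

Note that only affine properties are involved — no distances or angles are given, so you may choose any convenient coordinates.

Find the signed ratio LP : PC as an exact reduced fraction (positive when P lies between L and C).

LP:PC = -4

Assign Q = (0, 0), H = (1, 0), L = (0, 1), C = (3, 1) — the answer is frame-independent, so this choice is without loss of generality.
1. P is where the line through H parallel to CQ meets line LC ⇒ P = (4, 1)
P = L + t·(C−L) with t = 4/3, so LP:PC = t:(1−t) = 4/3:-1/3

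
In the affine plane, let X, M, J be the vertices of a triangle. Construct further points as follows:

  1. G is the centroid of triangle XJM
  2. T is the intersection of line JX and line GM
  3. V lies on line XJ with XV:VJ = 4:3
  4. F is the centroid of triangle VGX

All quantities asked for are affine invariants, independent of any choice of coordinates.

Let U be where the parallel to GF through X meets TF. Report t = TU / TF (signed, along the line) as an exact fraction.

t = 7/3

Set X = (0, 0), M = (1, 0), J = (0, 1); any affine frame gives the same invariant.
1. G is the centroid of triangle XJM ⇒ G = (1/3, 1/3)
2. T is the intersection of line JX and line GM ⇒ T = (0, 1/2)
3. V lies on line XJ with XV:VJ = 4:3 ⇒ V = (0, 4/7)
4. F is the centroid of triangle VGX ⇒ F = (1/9, 19/63)
through X parallel to GF: direction (-2/9, -2/63); meets TF at U = (7/27, 1/27)
U = T + t·(F−T) with t = 7/3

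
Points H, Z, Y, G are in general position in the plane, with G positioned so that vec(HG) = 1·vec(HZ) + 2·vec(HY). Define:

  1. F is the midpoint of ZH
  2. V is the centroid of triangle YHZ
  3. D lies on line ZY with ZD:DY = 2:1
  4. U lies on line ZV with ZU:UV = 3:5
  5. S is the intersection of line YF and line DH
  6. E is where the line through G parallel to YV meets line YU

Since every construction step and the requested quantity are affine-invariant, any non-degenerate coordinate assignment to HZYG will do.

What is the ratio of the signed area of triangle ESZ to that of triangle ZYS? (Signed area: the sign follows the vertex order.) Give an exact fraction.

[ESZ]:[ZYS] = -22/5

Work in coordinates with H = (0, 0), Z = (1, 0), Y = (0, 1), G = (1, 2).
1. F is the midpoint of ZH ⇒ F = (1/2, 0)
2. V is the centroid of triangle YHZ ⇒ V = (1/3, 1/3)
3. D lies on line ZY with ZD:DY = 2:1 ⇒ D = (1/3, 2/3)
4. U lies on line ZV with ZU:UV = 3:5 ⇒ U = (3/4, 1/8)
5. S is the intersection of line YF and line DH ⇒ S = (1/4, 1/2)
6. E is where the line through G parallel to YV meets line YU ⇒ E = (18/5, -16/5)
2·[ESZ] = -11/10, 2·[ZYS] = 1/4
[ESZ]:[ZYS] = -11/10:1/4 = -22/5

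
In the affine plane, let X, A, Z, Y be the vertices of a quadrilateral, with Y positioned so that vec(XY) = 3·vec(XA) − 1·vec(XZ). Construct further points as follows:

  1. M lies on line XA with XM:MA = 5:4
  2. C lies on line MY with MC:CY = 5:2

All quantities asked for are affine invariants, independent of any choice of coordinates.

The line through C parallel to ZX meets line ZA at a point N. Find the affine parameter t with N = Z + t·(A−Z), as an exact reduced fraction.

t = 145/63

Work in coordinates with X = (0, 0), A = (1, 0), Z = (0, 1), Y = (3, -1).
1. M lies on line XA with XM:MA = 5:4 ⇒ M = (5/9, 0)
2. C lies on line MY with MC:CY = 5:2 ⇒ C = (145/63, -5/7)
through C parallel to ZX: direction (0, -1); meets ZA at N = (145/63, -82/63)
N = Z + t·(A−Z) with t = 145/63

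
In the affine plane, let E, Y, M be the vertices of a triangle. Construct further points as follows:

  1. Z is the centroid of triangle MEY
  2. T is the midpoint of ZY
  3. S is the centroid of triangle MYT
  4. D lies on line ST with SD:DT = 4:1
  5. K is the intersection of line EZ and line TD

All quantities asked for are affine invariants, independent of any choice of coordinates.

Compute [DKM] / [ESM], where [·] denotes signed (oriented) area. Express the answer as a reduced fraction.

Work in coordinates with E = (0, 0), Y = (1, 0), M = (0, 1).
1. Z is the centroid of triangle MEY ⇒ Z = (1/3, 1/3)
2. T is the midpoint of ZY ⇒ T = (2/3, 1/6)
3. S is the centroid of triangle MYT ⇒ S = (5/9, 7/18)
4. D lies on line ST with SD:DT = 4:1 ⇒ D = (29/45, 19/90)
5. K is the intersection of line EZ and line TD ⇒ K = (1/2, 1/2)
2·[DKM] = 13/180, 2·[ESM] = 5/9
[DKM]:[ESM] = 13/180:5/9 = 13/100

[DKM]:[ESM] = 13/100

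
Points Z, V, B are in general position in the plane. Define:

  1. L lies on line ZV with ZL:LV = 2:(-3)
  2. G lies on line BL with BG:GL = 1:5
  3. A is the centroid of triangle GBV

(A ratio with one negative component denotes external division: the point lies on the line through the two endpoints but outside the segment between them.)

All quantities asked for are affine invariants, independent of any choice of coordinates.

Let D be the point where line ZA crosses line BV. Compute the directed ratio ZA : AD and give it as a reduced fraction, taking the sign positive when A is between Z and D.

ZA:AD = 5

Set Z = (0, 0), V = (1, 0), B = (0, 1); any affine frame gives the same invariant.
1. L lies on line ZV with ZL:LV = 2:(-3) ⇒ L = (-2, 0)
2. G lies on line BL with BG:GL = 1:5 ⇒ G = (-1/3, 5/6)
3. A is the centroid of triangle GBV ⇒ A = (2/9, 11/18)
line ZA meets BV at D = (4/15, 11/15)
A = Z + t·(D−Z) with t = 5/6, so ZA:AD = 5/6:1/6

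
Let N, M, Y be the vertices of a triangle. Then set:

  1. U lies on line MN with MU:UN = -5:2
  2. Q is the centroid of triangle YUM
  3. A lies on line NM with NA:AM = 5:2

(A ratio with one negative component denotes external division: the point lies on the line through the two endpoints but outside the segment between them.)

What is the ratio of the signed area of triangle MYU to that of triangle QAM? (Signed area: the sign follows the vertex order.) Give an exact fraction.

[MYU]:[QAM] = 35/2

Work in coordinates with N = (0, 0), M = (1, 0), Y = (0, 1).
1. U lies on line MN with MU:UN = -5:2 ⇒ U = (-2/3, 0)
2. Q is the centroid of triangle YUM ⇒ Q = (1/9, 1/3)
3. A lies on line NM with NA:AM = 5:2 ⇒ A = (5/7, 0)
2·[MYU] = 5/3, 2·[QAM] = 2/21
[MYU]:[QAM] = 5/3:2/21 = 35/2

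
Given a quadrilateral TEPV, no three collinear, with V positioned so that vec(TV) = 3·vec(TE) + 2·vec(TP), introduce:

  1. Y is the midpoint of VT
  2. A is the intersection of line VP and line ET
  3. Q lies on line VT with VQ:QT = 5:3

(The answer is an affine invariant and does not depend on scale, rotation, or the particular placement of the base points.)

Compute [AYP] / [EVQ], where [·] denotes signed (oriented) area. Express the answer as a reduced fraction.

Choose coordinates T = (0, 0), E = (1, 0), P = (0, 1), V = (3, 2).
1. Y is the midpoint of VT ⇒ Y = (3/2, 1)
2. A is the intersection of line VP and line ET ⇒ A = (-3, 0)
3. Q lies on line VT with VQ:QT = 5:3 ⇒ Q = (9/8, 3/4)
2·[AYP] = 3/2, 2·[EVQ] = 5/4
[AYP]:[EVQ] = 3/2:5/4 = 6/5

[AYP]:[EVQ] = 6/5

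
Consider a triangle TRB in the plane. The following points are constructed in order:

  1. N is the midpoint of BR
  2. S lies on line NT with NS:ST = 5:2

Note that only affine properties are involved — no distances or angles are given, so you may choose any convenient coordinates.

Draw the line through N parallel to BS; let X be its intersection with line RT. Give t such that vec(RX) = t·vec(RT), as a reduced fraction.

Work in coordinates with T = (0, 0), R = (1, 0), B = (0, 1).
1. N is the midpoint of BR ⇒ N = (1/2, 1/2)
2. S lies on line NT with NS:ST = 5:2 ⇒ S = (1/7, 1/7)
through N parallel to BS: direction (1/7, -6/7); meets RT at X = (7/12, 0)
X = R + t·(T−R) with t = 5/12

t = 5/12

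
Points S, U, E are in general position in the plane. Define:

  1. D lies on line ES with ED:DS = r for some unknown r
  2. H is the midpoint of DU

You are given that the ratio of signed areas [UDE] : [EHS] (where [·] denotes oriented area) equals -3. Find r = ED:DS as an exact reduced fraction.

Work in coordinates with S = (0, 0), U = (1, 0), E = (0, 1).
1. With ED:DS = r, write λ = r/(r+1) so D = E + λ·(S−E); D is affine-linear in λ
2. H is the midpoint of DU ⇒ H is an affine combination of earlier points and hence also affine-linear in λ
Every point depending on D is an affine combination of D and λ-independent points, so each such coordinate is linear in λ; the λ² term in each signed area is a multiple of (S−E)×(S−E) = 0, so 2·[UDE] and 2·[EHS] are each linear in λ. Evaluating at λ=0 and λ=1:
  2·[UDE] = −λ,   2·[EHS] = -1/2
So [UDE]:[EHS] = (−λ) / (-1/2). Setting this equal to -3:
  −λ = -3·(-1/2)  ⇒  λ = -3/2
Then r = λ/(1−λ) = (-3/2)/(5/2) = -3/5. Check: with r = -3/5, D = (0, 5/2) and [UDE]:[EHS] = -3 as required.

r = -3/5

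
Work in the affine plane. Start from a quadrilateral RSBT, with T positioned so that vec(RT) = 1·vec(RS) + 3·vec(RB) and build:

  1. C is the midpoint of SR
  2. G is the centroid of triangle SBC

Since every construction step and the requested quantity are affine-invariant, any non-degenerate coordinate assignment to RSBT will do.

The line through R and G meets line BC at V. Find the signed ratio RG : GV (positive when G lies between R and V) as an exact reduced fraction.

RG:GV = -4

Assign R = (0, 0), S = (1, 0), B = (0, 1), T = (1, 3) — the answer is frame-independent, so this choice is without loss of generality.
1. C is the midpoint of SR ⇒ C = (1/2, 0)
2. G is the centroid of triangle SBC ⇒ G = (1/2, 1/3)
line RG meets BC at V = (3/8, 1/4)
G = R + t·(V−R) with t = 4/3, so RG:GV = 4/3:-1/3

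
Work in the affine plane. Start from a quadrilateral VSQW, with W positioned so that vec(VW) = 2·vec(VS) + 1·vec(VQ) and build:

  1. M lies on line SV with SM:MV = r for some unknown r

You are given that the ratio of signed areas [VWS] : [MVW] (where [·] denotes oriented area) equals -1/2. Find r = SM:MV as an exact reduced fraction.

Choose coordinates V = (0, 0), S = (1, 0), Q = (0, 1), W = (2, 1).
1. With SM:MV = r, write λ = r/(r+1) so M = S + λ·(V−S); M is affine-linear in λ
Every point depending on M is an affine combination of M and λ-independent points, so each such coordinate is linear in λ; the λ² term in each signed area is a multiple of (V−S)×(V−S) = 0, so 2·[VWS] and 2·[MVW] are each linear in λ. Evaluating at λ=0 and λ=1:
  2·[VWS] = -1,   2·[MVW] = λ − 1
So [VWS]:[MVW] = (-1) / (λ − 1). Setting this equal to -1/2:
  -1 = -1/2·(λ − 1)  ⇒  λ = 3
Then r = λ/(1−λ) = (3)/(-2) = -3/2. Check: with r = -3/2, M = (-2, 0) and [VWS]:[MVW] = -1/2 as required.

r = -3/2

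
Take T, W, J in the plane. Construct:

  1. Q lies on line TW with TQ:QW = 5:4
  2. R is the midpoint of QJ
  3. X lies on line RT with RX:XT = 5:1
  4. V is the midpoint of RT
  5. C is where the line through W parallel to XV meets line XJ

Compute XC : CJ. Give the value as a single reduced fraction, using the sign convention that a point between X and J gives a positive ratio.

XC:CJ = -9/14

Set T = (0, 0), W = (1, 0), J = (0, 1); any affine frame gives the same invariant.
1. Q lies on line TW with TQ:QW = 5:4 ⇒ Q = (5/9, 0)
2. R is the midpoint of QJ ⇒ R = (5/18, 1/2)
3. X lies on line RT with RX:XT = 5:1 ⇒ X = (5/108, 1/12)
4. V is the midpoint of RT ⇒ V = (5/36, 1/4)
5. C is where the line through W parallel to XV meets line XJ ⇒ C = (7/54, -47/30)
C = X + t·(J−X) with t = -9/5, so XC:CJ = t:(1−t) = -9/5:14/5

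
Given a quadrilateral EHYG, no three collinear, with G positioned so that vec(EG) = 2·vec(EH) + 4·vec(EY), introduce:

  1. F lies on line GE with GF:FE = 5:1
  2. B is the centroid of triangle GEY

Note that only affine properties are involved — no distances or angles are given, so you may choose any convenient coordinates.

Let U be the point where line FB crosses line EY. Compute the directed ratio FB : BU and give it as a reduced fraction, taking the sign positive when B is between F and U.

Choose coordinates E = (0, 0), H = (1, 0), Y = (0, 1), G = (2, 4).
1. F lies on line GE with GF:FE = 5:1 ⇒ F = (1/3, 2/3)
2. B is the centroid of triangle GEY ⇒ B = (2/3, 5/3)
line FB meets EY at U = (0, -1/3)
B = F + t·(U−F) with t = -1, so FB:BU = -1:2

FB:BU = -1/2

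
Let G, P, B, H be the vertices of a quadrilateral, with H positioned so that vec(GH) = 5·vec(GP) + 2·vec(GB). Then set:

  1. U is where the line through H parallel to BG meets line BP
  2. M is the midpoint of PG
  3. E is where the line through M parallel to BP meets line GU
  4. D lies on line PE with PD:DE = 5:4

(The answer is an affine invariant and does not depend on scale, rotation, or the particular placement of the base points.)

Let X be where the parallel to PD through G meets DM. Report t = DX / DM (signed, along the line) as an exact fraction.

Choose coordinates G = (0, 0), P = (1, 0), B = (0, 1), H = (5, 2).
1. U is where the line through H parallel to BG meets line BP ⇒ U = (5, -4)
2. M is the midpoint of PG ⇒ M = (1/2, 0)
3. E is where the line through M parallel to BP meets line GU ⇒ E = (5/2, -2)
4. D lies on line PE with PD:DE = 5:4 ⇒ D = (11/6, -10/9)
through G parallel to PD: direction (5/6, -10/9); meets DM at X = (-5/6, 10/9)
X = D + t·(M−D) with t = 2

t = 2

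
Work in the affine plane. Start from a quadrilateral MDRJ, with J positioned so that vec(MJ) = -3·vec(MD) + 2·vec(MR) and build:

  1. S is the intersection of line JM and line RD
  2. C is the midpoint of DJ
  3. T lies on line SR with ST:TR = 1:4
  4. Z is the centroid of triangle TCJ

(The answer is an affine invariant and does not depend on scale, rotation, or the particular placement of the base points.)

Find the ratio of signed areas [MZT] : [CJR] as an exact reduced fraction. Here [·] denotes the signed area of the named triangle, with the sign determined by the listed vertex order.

Set M = (0, 0), D = (1, 0), R = (0, 1), J = (-3, 2); any affine frame gives the same invariant.
1. S is the intersection of line JM and line RD ⇒ S = (3, -2)
2. C is the midpoint of DJ ⇒ C = (-1, 1)
3. T lies on line SR with ST:TR = 1:4 ⇒ T = (12/5, -7/5)
4. Z is the centroid of triangle TCJ ⇒ Z = (-8/15, 8/15)
2·[MZT] = -8/15, 2·[CJR] = -1
[MZT]:[CJR] = -8/15:-1 = 8/15

[MZT]:[CJR] = 8/15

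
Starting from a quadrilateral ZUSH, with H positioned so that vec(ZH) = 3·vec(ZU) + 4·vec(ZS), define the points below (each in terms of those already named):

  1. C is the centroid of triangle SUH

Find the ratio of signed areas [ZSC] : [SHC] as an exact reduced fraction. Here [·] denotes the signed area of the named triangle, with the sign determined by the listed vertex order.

Work in coordinates with Z = (0, 0), U = (1, 0), S = (0, 1), H = (3, 4).
1. C is the centroid of triangle SUH ⇒ C = (4/3, 5/3)
2·[ZSC] = -4/3, 2·[SHC] = -2
[ZSC]:[SHC] = -4/3:-2 = 2/3

[ZSC]:[SHC] = 2/3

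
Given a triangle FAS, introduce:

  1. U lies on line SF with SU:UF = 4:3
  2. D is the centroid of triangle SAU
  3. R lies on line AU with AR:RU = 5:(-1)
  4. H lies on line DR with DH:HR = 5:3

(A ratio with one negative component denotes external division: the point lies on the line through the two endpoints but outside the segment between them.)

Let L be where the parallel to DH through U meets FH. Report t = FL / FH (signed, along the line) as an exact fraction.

Assign F = (0, 0), A = (1, 0), S = (0, 1) — the answer is frame-independent, so this choice is without loss of generality.
1. U lies on line SF with SU:UF = 4:3 ⇒ U = (0, 3/7)
2. D is the centroid of triangle SAU ⇒ D = (1/3, 10/21)
3. R lies on line AU with AR:RU = 5:(-1) ⇒ R = (-1/4, 15/28)
4. H lies on line DR with DH:HR = 5:3 ⇒ H = (-1/32, 115/224)
through U parallel to DH: direction (-35/96, 25/672); meets FH at L = (-21/800, 69/160)
L = F + t·(H−F) with t = 21/25

t = 21/25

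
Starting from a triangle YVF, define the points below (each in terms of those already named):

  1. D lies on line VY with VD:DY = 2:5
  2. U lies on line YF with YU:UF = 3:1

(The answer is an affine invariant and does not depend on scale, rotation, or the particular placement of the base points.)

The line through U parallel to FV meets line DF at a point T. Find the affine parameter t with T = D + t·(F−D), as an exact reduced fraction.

Set Y = (0, 0), V = (1, 0), F = (0, 1); any affine frame gives the same invariant.
1. D lies on line VY with VD:DY = 2:5 ⇒ D = (5/7, 0)
2. U lies on line YF with YU:UF = 3:1 ⇒ U = (0, 3/4)
through U parallel to FV: direction (1, -1); meets DF at T = (5/8, 1/8)
T = D + t·(F−D) with t = 1/8

t = 1/8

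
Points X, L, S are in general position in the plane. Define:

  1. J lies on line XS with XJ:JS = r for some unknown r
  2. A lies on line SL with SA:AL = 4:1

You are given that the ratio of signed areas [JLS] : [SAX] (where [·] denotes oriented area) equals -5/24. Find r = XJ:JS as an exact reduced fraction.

r = 5

Choose coordinates X = (0, 0), L = (1, 0), S = (0, 1).
1. With XJ:JS = r, write λ = r/(r+1) so J = X + λ·(S−X); J is affine-linear in λ
2. A lies on line SL with SA:AL = 4:1 ⇒ A = (4/5, 1/5)
Every point depending on J is an affine combination of J and λ-independent points, so each such coordinate is linear in λ; the λ² term in each signed area is a multiple of (S−X)×(S−X) = 0, so 2·[JLS] and 2·[SAX] are each linear in λ. Evaluating at λ=0 and λ=1:
  2·[JLS] = −λ + 1,   2·[SAX] = -4/5
So [JLS]:[SAX] = (−λ + 1) / (-4/5). Setting this equal to -5/24:
  −λ + 1 = -5/24·(-4/5)  ⇒  λ = 5/6
Then r = λ/(1−λ) = (5/6)/(1/6) = 5. Check: with r = 5, J = (0, 5/6) and [JLS]:[SAX] = -5/24 as required.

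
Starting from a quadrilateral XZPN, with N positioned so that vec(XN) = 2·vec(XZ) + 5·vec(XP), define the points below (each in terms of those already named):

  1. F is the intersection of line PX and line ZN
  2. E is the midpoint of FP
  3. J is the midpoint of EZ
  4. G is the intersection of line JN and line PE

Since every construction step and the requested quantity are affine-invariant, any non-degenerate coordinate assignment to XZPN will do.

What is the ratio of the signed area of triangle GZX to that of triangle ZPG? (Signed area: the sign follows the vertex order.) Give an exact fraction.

[GZX]:[ZPG] = 3/4

Work in coordinates with X = (0, 0), Z = (1, 0), P = (0, 1), N = (2, 5).
1. F is the intersection of line PX and line ZN ⇒ F = (0, -5)
2. E is the midpoint of FP ⇒ E = (0, -2)
3. J is the midpoint of EZ ⇒ J = (1/2, -1)
4. G is the intersection of line JN and line PE ⇒ G = (0, -3)
2·[GZX] = 3, 2·[ZPG] = 4
[GZX]:[ZPG] = 3:4 = 3/4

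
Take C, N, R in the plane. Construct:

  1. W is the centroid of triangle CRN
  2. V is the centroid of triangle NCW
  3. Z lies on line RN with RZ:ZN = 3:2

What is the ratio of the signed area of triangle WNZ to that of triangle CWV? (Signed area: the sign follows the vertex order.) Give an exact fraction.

Work in coordinates with C = (0, 0), N = (1, 0), R = (0, 1).
1. W is the centroid of triangle CRN ⇒ W = (1/3, 1/3)
2. V is the centroid of triangle NCW ⇒ V = (4/9, 1/9)
3. Z lies on line RN with RZ:ZN = 3:2 ⇒ Z = (3/5, 2/5)
2·[WNZ] = 2/15, 2·[CWV] = -1/9
[WNZ]:[CWV] = 2/15:-1/9 = -6/5

[WNZ]:[CWV] = -6/5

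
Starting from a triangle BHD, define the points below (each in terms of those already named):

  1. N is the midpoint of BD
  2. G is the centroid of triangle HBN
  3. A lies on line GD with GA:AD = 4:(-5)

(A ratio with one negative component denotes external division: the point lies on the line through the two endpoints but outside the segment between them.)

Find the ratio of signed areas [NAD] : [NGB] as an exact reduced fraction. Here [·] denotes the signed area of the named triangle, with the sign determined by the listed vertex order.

[NAD]:[NGB] = -5

Set B = (0, 0), H = (1, 0), D = (0, 1); any affine frame gives the same invariant.
1. N is the midpoint of BD ⇒ N = (0, 1/2)
2. G is the centroid of triangle HBN ⇒ G = (1/3, 1/6)
3. A lies on line GD with GA:AD = 4:(-5) ⇒ A = (5/3, -19/6)
2·[NAD] = 5/6, 2·[NGB] = -1/6
[NAD]:[NGB] = 5/6:-1/6 = -5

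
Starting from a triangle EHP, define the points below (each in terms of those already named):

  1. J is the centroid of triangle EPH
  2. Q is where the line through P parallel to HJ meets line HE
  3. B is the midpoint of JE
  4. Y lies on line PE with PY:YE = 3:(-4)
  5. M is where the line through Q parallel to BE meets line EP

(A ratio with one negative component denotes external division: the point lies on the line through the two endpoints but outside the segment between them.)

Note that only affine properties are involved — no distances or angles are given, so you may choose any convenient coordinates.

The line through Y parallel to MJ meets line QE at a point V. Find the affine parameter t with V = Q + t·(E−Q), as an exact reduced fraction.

t = 9/7

Choose coordinates E = (0, 0), H = (1, 0), P = (0, 1).
1. J is the centroid of triangle EPH ⇒ J = (1/3, 1/3)
2. Q is where the line through P parallel to HJ meets line HE ⇒ Q = (2, 0)
3. B is the midpoint of JE ⇒ B = (1/6, 1/6)
4. Y lies on line PE with PY:YE = 3:(-4) ⇒ Y = (0, 4)
5. M is where the line through Q parallel to BE meets line EP ⇒ M = (0, -2)
through Y parallel to MJ: direction (1/3, 7/3); meets QE at V = (-4/7, 0)
V = Q + t·(E−Q) with t = 9/7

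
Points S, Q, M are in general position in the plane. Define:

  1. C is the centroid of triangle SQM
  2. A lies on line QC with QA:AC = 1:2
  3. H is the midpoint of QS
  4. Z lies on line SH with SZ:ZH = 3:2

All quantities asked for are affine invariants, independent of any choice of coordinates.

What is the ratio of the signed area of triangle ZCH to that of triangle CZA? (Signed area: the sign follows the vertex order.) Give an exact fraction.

Work in coordinates with S = (0, 0), Q = (1, 0), M = (0, 1).
1. C is the centroid of triangle SQM ⇒ C = (1/3, 1/3)
2. A lies on line QC with QA:AC = 1:2 ⇒ A = (7/9, 1/9)
3. H is the midpoint of QS ⇒ H = (1/2, 0)
4. Z lies on line SH with SZ:ZH = 3:2 ⇒ Z = (3/10, 0)
2·[ZCH] = -1/15, 2·[CZA] = 7/45
[ZCH]:[CZA] = -1/15:7/45 = -3/7

[ZCH]:[CZA] = -3/7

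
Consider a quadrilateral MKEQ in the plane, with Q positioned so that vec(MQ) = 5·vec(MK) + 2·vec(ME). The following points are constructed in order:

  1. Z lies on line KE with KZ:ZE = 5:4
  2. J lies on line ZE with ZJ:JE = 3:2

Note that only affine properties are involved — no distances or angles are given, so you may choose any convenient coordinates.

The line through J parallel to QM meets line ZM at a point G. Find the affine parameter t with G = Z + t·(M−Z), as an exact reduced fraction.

t = -84/85

Work in coordinates with M = (0, 0), K = (1, 0), E = (0, 1), Q = (5, 2).
1. Z lies on line KE with KZ:ZE = 5:4 ⇒ Z = (4/9, 5/9)
2. J lies on line ZE with ZJ:JE = 3:2 ⇒ J = (8/45, 37/45)
through J parallel to QM: direction (-5, -2); meets ZM at G = (676/765, 169/153)
G = Z + t·(M−Z) with t = -84/85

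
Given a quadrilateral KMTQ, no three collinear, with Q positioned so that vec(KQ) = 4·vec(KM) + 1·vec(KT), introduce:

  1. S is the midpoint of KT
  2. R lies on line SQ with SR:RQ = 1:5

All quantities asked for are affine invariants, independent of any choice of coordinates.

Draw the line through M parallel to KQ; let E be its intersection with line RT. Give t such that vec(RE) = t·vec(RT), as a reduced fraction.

Set K = (0, 0), M = (1, 0), T = (0, 1), Q = (4, 1); any affine frame gives the same invariant.
1. S is the midpoint of KT ⇒ S = (0, 1/2)
2. R lies on line SQ with SR:RQ = 1:5 ⇒ R = (2/3, 7/12)
through M parallel to KQ: direction (4, 1); meets RT at E = (10/7, 3/28)
E = R + t·(T−R) with t = -8/7

t = -8/7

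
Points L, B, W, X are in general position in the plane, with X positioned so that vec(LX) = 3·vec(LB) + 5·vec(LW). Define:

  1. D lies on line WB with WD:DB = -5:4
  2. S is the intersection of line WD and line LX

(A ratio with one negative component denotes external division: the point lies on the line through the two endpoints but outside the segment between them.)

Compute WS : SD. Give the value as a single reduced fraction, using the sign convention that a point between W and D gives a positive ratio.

WS:SD = 3/37

Assign L = (0, 0), B = (1, 0), W = (0, 1), X = (3, 5) — the answer is frame-independent, so this choice is without loss of generality.
1. D lies on line WB with WD:DB = -5:4 ⇒ D = (5, -4)
2. S is the intersection of line WD and line LX ⇒ S = (3/8, 5/8)
S = W + t·(D−W) with t = 3/40, so WS:SD = t:(1−t) = 3/40:37/40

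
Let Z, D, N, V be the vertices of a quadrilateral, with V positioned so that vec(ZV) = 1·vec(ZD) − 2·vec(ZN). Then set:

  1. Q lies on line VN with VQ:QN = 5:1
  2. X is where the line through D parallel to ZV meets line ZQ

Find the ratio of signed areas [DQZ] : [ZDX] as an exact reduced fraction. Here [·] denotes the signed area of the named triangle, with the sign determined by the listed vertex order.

Work in coordinates with Z = (0, 0), D = (1, 0), N = (0, 1), V = (1, -2).
1. Q lies on line VN with VQ:QN = 5:1 ⇒ Q = (1/6, 1/2)
2. X is where the line through D parallel to ZV meets line ZQ ⇒ X = (2/5, 6/5)
2·[DQZ] = 1/2, 2·[ZDX] = 6/5
[DQZ]:[ZDX] = 1/2:6/5 = 5/12

[DQZ]:[ZDX] = 5/12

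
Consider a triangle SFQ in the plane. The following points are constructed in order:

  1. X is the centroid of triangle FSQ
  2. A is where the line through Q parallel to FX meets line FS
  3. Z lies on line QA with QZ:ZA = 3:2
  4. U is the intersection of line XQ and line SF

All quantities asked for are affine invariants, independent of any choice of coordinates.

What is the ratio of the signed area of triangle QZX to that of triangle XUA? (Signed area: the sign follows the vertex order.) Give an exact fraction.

Set S = (0, 0), F = (1, 0), Q = (0, 1); any affine frame gives the same invariant.
1. X is the centroid of triangle FSQ ⇒ X = (1/3, 1/3)
2. A is where the line through Q parallel to FX meets line FS ⇒ A = (2, 0)
3. Z lies on line QA with QZ:ZA = 3:2 ⇒ Z = (6/5, 2/5)
4. U is the intersection of line XQ and line SF ⇒ U = (1/2, 0)
2·[QZX] = -3/5, 2·[XUA] = 1/2
[QZX]:[XUA] = -3/5:1/2 = -6/5

[QZX]:[XUA] = -6/5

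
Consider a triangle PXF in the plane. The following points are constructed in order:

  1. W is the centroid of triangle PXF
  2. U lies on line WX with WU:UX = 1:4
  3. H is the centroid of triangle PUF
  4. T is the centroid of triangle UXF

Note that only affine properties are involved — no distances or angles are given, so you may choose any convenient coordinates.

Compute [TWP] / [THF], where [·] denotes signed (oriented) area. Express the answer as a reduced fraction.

[TWP]:[THF] = -3/26

Set P = (0, 0), X = (1, 0), F = (0, 1); any affine frame gives the same invariant.
1. W is the centroid of triangle PXF ⇒ W = (1/3, 1/3)
2. U lies on line WX with WU:UX = 1:4 ⇒ U = (7/15, 4/15)
3. H is the centroid of triangle PUF ⇒ H = (7/45, 19/45)
4. T is the centroid of triangle UXF ⇒ T = (22/45, 19/45)
2·[TWP] = 1/45, 2·[THF] = -26/135
[TWP]:[THF] = 1/45:-26/135 = -3/26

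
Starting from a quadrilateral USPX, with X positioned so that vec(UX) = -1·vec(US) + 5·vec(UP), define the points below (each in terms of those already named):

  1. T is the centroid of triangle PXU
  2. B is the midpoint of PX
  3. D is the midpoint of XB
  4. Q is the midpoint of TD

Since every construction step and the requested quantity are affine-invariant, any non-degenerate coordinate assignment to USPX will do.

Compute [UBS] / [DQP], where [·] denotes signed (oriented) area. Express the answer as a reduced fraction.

[UBS]:[DQP] = -24

Work in coordinates with U = (0, 0), S = (1, 0), P = (0, 1), X = (-1, 5).
1. T is the centroid of triangle PXU ⇒ T = (-1/3, 2)
2. B is the midpoint of PX ⇒ B = (-1/2, 3)
3. D is the midpoint of XB ⇒ D = (-3/4, 4)
4. Q is the midpoint of TD ⇒ Q = (-13/24, 3)
2·[UBS] = -3, 2·[DQP] = 1/8
[UBS]:[DQP] = -3:1/8 = -24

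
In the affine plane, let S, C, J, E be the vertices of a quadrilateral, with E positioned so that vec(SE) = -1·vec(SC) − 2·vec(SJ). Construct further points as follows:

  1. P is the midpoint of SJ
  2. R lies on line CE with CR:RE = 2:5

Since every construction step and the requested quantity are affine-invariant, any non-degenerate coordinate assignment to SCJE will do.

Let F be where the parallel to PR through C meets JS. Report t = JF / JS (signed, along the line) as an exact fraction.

t = -3/2

Work in coordinates with S = (0, 0), C = (1, 0), J = (0, 1), E = (-1, -2).
1. P is the midpoint of SJ ⇒ P = (0, 1/2)
2. R lies on line CE with CR:RE = 2:5 ⇒ R = (3/7, -4/7)
through C parallel to PR: direction (3/7, -15/14); meets JS at F = (0, 5/2)
F = J + t·(S−J) with t = -3/2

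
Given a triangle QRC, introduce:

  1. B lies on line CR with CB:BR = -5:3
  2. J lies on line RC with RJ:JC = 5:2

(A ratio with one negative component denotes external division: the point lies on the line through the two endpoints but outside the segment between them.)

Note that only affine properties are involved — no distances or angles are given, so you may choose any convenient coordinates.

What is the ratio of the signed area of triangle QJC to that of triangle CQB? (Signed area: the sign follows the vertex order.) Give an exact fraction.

Set Q = (0, 0), R = (1, 0), C = (0, 1); any affine frame gives the same invariant.
1. B lies on line CR with CB:BR = -5:3 ⇒ B = (5/2, -3/2)
2. J lies on line RC with RJ:JC = 5:2 ⇒ J = (2/7, 5/7)
2·[QJC] = 2/7, 2·[CQB] = 5/2
[QJC]:[CQB] = 2/7:5/2 = 4/35

[QJC]:[CQB] = 4/35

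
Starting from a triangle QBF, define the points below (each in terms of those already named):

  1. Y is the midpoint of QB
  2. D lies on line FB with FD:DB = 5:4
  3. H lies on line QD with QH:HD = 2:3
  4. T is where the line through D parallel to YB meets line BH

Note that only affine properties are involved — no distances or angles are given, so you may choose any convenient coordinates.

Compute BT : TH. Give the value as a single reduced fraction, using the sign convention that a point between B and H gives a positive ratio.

BT:TH = -5/3

Choose coordinates Q = (0, 0), B = (1, 0), F = (0, 1).
1. Y is the midpoint of QB ⇒ Y = (1/2, 0)
2. D lies on line FB with FD:DB = 5:4 ⇒ D = (5/9, 4/9)
3. H lies on line QD with QH:HD = 2:3 ⇒ H = (2/9, 8/45)
4. T is where the line through D parallel to YB meets line BH ⇒ T = (-17/18, 4/9)
T = B + t·(H−B) with t = 5/2, so BT:TH = t:(1−t) = 5/2:-3/2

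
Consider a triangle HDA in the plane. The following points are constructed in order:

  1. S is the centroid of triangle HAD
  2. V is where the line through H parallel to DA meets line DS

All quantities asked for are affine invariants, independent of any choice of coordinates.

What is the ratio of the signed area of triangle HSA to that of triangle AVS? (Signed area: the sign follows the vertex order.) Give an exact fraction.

Choose coordinates H = (0, 0), D = (1, 0), A = (0, 1).
1. S is the centroid of triangle HAD ⇒ S = (1/3, 1/3)
2. V is where the line through H parallel to DA meets line DS ⇒ V = (-1, 1)
2·[HSA] = 1/3, 2·[AVS] = 2/3
[HSA]:[AVS] = 1/3:2/3 = 1/2

[HSA]:[AVS] = 1/2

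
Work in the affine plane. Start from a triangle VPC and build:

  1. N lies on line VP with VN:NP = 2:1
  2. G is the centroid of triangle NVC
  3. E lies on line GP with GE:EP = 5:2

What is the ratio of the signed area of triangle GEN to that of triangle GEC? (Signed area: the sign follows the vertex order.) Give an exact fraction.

Assign V = (0, 0), P = (1, 0), C = (0, 1) — the answer is frame-independent, so this choice is without loss of generality.
1. N lies on line VP with VN:NP = 2:1 ⇒ N = (2/3, 0)
2. G is the centroid of triangle NVC ⇒ G = (2/9, 1/3)
3. E lies on line GP with GE:EP = 5:2 ⇒ E = (7/9, 2/21)
2·[GEN] = -5/63, 2·[GEC] = 20/63
[GEN]:[GEC] = -5/63:20/63 = -1/4

[GEN]:[GEC] = -1/4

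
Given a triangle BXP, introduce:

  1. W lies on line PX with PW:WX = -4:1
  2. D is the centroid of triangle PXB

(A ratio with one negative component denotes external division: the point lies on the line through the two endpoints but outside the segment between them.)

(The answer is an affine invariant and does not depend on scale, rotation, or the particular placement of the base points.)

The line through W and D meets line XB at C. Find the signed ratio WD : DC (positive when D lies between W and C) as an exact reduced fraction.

Work in coordinates with B = (0, 0), X = (1, 0), P = (0, 1).
1. W lies on line PX with PW:WX = -4:1 ⇒ W = (4/3, -1/3)
2. D is the centroid of triangle PXB ⇒ D = (1/3, 1/3)
line WD meets XB at C = (5/6, 0)
D = W + t·(C−W) with t = 2, so WD:DC = 2:-1

WD:DC = -2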